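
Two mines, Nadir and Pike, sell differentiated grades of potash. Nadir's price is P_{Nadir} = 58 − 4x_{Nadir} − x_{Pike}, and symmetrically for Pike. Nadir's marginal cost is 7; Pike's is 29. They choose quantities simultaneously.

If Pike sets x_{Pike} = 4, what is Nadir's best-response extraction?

5.875

Mine Nadir's profit: π = x_{Nadir}(58 − 4x_{Nadir} − x_{Pike}) − 7x_{Nadir}.
∂π/∂x_{Nadir} = 51 − 8x_{Nadir} − x_{Pike} = 0 ⇒ x_{Nadir} = 6.375 − 0.125x_{Pike}.
At x_{Pike} = 4: x_{Nadir} = 6.375 − 0.125·4 = 5.875.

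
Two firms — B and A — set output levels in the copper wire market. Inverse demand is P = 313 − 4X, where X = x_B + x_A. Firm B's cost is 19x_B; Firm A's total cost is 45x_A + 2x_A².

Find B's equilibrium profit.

Firm B's profit: π = x_B(313 − 4(x_B + x_A)) − 19x_B.
∂π/∂x_B = 294 − 8x_B − 4x_A = 0, so x_B = 36.75 − 0.5x_A.
For A: ∂π/∂x_A = 268 − 12x_A − 4x_B = 0 ⇒ x_A = 67/3 − (1/3)x_B.
Plugging x_A into B's best response: x_B = 36.75 − 0.5(67/3 − (1/3)x_B) ⇒ (5/6)x_B = 307/12, so x_B = 30.7.
Then x_A = 67/3 − (1/3)·30.7 = 12.1.
Price P = 313 − 4·42.8 = 141.8.
B's profit: (141.8 − 19)·30.7 = 3769.96.

3769.96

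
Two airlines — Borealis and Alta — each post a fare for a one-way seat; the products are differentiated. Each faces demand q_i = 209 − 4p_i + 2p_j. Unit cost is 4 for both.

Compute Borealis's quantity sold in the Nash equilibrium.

Borealis's profit: π = (p_{Borealis} − 4)(209 − 4p_{Borealis} + 2p_{Alta}).
∂π/∂p_{Borealis} = 225 − 8p_{Borealis} + 2p_{Alta} = 0 ⇒ p_{Borealis} = 28.125 + 0.25p_{Alta}.
Setting p_{Borealis} = p_{Alta} in the reaction function: p_{Borealis} = 28.125 + 0.25p_{Borealis}, so p_{Borealis} = 28.125 / 0.75 = 37.5.
q_{Borealis} = 209 − 4·37.5 + 2·37.5 = 134.

134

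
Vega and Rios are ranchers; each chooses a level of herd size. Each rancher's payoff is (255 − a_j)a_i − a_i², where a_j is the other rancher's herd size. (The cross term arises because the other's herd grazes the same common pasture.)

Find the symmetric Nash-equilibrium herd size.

85

Vega's payoff is (255 − a_R)a_V − a_V².
∂π/∂a_V = 255 − a_R − 2a_V = 0, so a_V = 127.5 − 0.5a_R.
The game is symmetric, so in equilibrium a_R = a_V: the reaction function gives 1.5a_V = 127.5, hence a_V = 85.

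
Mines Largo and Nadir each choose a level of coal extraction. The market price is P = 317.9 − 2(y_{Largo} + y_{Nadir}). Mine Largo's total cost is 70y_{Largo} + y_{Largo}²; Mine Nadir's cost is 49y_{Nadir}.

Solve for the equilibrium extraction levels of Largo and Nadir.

22.69, 55.88

Mine Largo's profit: π = y_{Largo}(317.9 − 2(y_{Largo} + y_{Nadir})) − 70y_{Largo} − y_{Largo}².
∂π/∂y_{Largo} = 247.9 − 6y_{Largo} − 2y_{Nadir} = 0, so y_{Largo} = 2479/60 − (1/3)y_{Nadir}.
For Nadir: ∂π/∂y_{Nadir} = 268.9 − 4y_{Nadir} − 2y_{Largo} = 0 ⇒ y_{Nadir} = 67.225 − 0.5y_{Largo}.
Substituting the second reaction function into the first: y_{Largo} = 2479/60 − (1/3)(67.225 − 0.5y_{Largo}), which gives (5/6)y_{Largo} = 2269/120 ⇒ y_{Largo} = 22.69.
Then y_{Nadir} = 67.225 − 0.5·22.69 = 55.88.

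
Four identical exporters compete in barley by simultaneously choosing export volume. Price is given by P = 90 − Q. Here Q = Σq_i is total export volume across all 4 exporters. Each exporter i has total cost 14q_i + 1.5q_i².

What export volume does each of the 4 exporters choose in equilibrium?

9.5

A representative exporter's profit is π_i = q_i(90 − Q) − 14q_i − 1.5q_i², with Q = q_i + Σ_{j≠i} q_j.
First-order condition: 76 − 5q_i − Σ_{j≠i} q_j = 0.
In a symmetric equilibrium every exporter chooses the same q, so Σ_{j≠i} q_j = 3q. The condition becomes 76 − 8q = 0, giving q = 76/8 = 9.5.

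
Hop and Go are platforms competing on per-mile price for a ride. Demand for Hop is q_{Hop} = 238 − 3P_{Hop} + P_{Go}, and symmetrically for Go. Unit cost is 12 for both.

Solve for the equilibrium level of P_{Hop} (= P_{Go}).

Hop's profit: π = (P_{Hop} − 12)(238 − 3P_{Hop} + P_{Go}).
∂π/∂P_{Hop} = 274 − 6P_{Hop} + P_{Go} = 0 ⇒ P_{Hop} = 137/3 + (1/6)P_{Go}.
Setting P_{Hop} = P_{Go} in the reaction function: P_{Hop} = 137/3 + (1/6)P_{Hop}, so P_{Hop} = (137/3) / (5/6) = 54.8.

54.8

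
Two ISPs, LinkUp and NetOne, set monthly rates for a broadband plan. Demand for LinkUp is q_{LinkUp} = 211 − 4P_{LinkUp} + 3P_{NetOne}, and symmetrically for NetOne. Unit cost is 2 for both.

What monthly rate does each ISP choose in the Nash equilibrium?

43.8

LinkUp's profit: π = (P_{LinkUp} − 2)(211 − 4P_{LinkUp} + 3P_{NetOne}).
∂π/∂P_{LinkUp} = 219 − 8P_{LinkUp} + 3P_{NetOne} = 0 ⇒ P_{LinkUp} = 27.375 + 0.375P_{NetOne}.
The game is symmetric, so in equilibrium P_{NetOne} = P_{LinkUp}: the reaction function gives 0.625P_{LinkUp} = 27.375, hence P_{LinkUp} = 43.8.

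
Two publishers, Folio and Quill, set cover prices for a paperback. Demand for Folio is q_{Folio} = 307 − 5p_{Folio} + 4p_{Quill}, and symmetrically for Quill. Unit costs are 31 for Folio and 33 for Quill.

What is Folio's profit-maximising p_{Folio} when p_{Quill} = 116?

Folio's profit: π = (p_{Folio} − 31)(307 − 5p_{Folio} + 4p_{Quill}).
∂π/∂p_{Folio} = 462 − 10p_{Folio} + 4p_{Quill} = 0 ⇒ p_{Folio} = 46.2 + 0.4p_{Quill}.
At p_{Quill} = 116: p_{Folio} = 46.2 + 0.4·116 = 92.6.

92.6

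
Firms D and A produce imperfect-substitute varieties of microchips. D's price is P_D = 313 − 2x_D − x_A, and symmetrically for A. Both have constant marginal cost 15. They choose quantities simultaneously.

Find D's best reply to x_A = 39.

64.75

Firm D's profit: π = x_D(313 − 2x_D − x_A) − 15x_D.
∂π/∂x_D = 298 − 4x_D − x_A = 0 ⇒ x_D = 74.5 − 0.25x_A.
At x_A = 39: x_D = 74.5 − 0.25·39 = 64.75.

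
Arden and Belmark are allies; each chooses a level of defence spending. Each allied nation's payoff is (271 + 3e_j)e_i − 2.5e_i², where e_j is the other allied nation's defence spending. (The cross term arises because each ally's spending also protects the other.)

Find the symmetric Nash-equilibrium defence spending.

Arden's payoff is (271 + 3e_B)e_A − 2.5e_A².
∂π/∂e_A = 271 + 3e_B − 5e_A = 0, so e_A = 54.2 + 0.6e_B.
Setting e_A = e_B in the reaction function: e_A = 54.2 + 0.6e_A, so e_A = 54.2 / 0.4 = 135.5.

135.5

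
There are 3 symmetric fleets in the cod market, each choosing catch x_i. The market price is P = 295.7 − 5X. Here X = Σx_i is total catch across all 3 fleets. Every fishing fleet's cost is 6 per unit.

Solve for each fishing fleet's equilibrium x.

A representative fishing fleet's profit is π_i = x_i(295.7 − 5X) − 6x_i, with X = x_i + Σ_{j≠i} x_j.
First-order condition: 289.7 − 10x_i − 5Σ_{j≠i} x_j = 0.
In a symmetric equilibrium every fishing fleet chooses the same x, so Σ_{j≠i} x_j = 2x. The condition becomes 289.7 − 20x = 0, giving x = 289.7/20 = 14.485.

14.485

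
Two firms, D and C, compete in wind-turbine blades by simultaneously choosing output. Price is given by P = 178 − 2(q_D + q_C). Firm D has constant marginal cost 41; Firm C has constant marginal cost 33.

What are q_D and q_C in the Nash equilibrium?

Firm D's profit: π = q_D(178 − 2(q_D + q_C)) − 41q_D.
∂π/∂q_D = 137 − 4q_D − 2q_C = 0, so q_D = 34.25 − 0.5q_C.
By the same steps for C: q_C = 36.25 − 0.5q_D.
Substituting the second reaction function into the first: q_D = 34.25 − 0.5(36.25 − 0.5q_D), which gives 0.75q_D = 16.125 ⇒ q_D = 21.5.
Then q_C = 36.25 − 0.5·21.5 = 25.5.

21.5, 25.5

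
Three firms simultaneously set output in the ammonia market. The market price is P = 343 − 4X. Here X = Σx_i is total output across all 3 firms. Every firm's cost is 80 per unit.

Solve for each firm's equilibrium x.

A representative firm's profit is π_i = x_i(343 − 4X) − 80x_i, with X = x_i + Σ_{j≠i} x_j.
First-order condition: 263 − 8x_i − 4Σ_{j≠i} x_j = 0.
With identical firms, set every x_j = x: then 263 − 8x − 8x = 0, i.e. x = 263/16 = 16.4375.

16.4375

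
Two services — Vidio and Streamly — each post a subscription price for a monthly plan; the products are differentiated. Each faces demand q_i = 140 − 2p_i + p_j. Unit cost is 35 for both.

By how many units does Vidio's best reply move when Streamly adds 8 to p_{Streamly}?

Vidio's profit: π = (p_{Vidio} − 35)(140 − 2p_{Vidio} + p_{Streamly}).
∂π/∂p_{Vidio} = 210 − 4p_{Vidio} + p_{Streamly} = 0 ⇒ p_{Vidio} = 52.5 + 0.25p_{Streamly}.
The reaction-function slope is 0.25, so an 8-unit rise in p_{Streamly} moves p_{Vidio} by 0.25 × 8 = 2. Vidio's best response rises — the actions are strategic complements.

2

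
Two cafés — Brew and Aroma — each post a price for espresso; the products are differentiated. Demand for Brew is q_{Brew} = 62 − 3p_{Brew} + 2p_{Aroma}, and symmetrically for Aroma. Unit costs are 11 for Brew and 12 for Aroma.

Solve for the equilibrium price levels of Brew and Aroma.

23.9375, 24.3125

Brew's profit: π = (p_{Brew} − 11)(62 − 3p_{Brew} + 2p_{Aroma}).
∂π/∂p_{Brew} = 95 − 6p_{Brew} + 2p_{Aroma} = 0 ⇒ p_{Brew} = 95/6 + (1/3)p_{Aroma}.
Similarly p_{Aroma} = 49/3 + (1/3)p_{Brew}.
Substituting the second reaction function into the first: p_{Brew} = 95/6 + (1/3)(49/3 + (1/3)p_{Brew}), which gives (8/9)p_{Brew} = 383/18 ⇒ p_{Brew} = 23.9375.
Then p_{Aroma} = 49/3 + (1/3)·23.9375 = 24.3125.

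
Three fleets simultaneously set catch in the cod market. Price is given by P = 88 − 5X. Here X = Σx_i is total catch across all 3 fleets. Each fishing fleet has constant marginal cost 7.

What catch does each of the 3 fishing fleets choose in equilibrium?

4.05

A representative fishing fleet's profit is π_i = x_i(88 − 5X) − 7x_i, with X = x_i + Σ_{j≠i} x_j.
First-order condition: 81 − 10x_i − 5Σ_{j≠i} x_j = 0.
With identical fishing fleets, set every x_j = x: then 81 − 10x − 10x = 0, i.e. x = 81/20 = 4.05.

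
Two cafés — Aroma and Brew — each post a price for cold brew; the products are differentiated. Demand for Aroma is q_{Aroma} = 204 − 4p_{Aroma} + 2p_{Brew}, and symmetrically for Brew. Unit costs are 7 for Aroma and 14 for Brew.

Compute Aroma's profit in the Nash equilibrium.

4251.04

Aroma's profit: π = (p_{Aroma} − 7)(204 − 4p_{Aroma} + 2p_{Brew}).
∂π/∂p_{Aroma} = 232 − 8p_{Aroma} + 2p_{Brew} = 0 ⇒ p_{Aroma} = 29 + 0.25p_{Brew}.
Similarly p_{Brew} = 32.5 + 0.25p_{Aroma}.
Solving the two reaction functions simultaneously: (1 − (0.25)(0.25))p_{Aroma} = 29 + 0.25·32.5, so 0.9375p_{Aroma} = 37.125 and p_{Aroma} = 39.6.
Then p_{Brew} = 32.5 + 0.25·39.6 = 42.4.
q_{Aroma} = 204 − 4·39.6 + 2·42.4 = 130.4.
Profit = (39.6 − 7)·130.4 = 4251.04.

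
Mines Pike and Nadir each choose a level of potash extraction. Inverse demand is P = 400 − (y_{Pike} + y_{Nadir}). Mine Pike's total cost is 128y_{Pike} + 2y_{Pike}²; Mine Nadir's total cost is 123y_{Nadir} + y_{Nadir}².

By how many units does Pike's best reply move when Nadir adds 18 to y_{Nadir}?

Mine Pike's profit: π = y_{Pike}(400 − (y_{Pike} + y_{Nadir})) − 128y_{Pike} − 2y_{Pike}².
∂π/∂y_{Pike} = 272 − 6y_{Pike} − y_{Nadir} = 0, so y_{Pike} = 136/3 − (1/6)y_{Nadir}.
The reaction-function slope is −1/6, so an 18-unit rise in y_{Nadir} moves y_{Pike} by −1/6 × 18 = −3. Pike's best response falls — the actions are strategic substitutes.

-3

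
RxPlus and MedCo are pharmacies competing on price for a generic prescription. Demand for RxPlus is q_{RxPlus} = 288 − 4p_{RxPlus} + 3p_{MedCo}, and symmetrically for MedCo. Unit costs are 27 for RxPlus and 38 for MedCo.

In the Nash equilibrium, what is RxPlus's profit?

11924.64

RxPlus's profit: π = (p_{RxPlus} − 27)(288 − 4p_{RxPlus} + 3p_{MedCo}).
∂π/∂p_{RxPlus} = 396 − 8p_{RxPlus} + 3p_{MedCo} = 0 ⇒ p_{RxPlus} = 49.5 + 0.375p_{MedCo}.
Similarly p_{MedCo} = 55 + 0.375p_{RxPlus}.
Solving the two reaction functions simultaneously: (1 − (0.375)(0.375))p_{RxPlus} = 49.5 + 0.375·55, so (55/64)p_{RxPlus} = 70.125 and p_{RxPlus} = 81.6.
Then p_{MedCo} = 55 + 0.375·81.6 = 85.6.
q_{RxPlus} = 288 − 4·81.6 + 3·85.6 = 218.4.
Profit = (81.6 − 27)·218.4 = 11924.64.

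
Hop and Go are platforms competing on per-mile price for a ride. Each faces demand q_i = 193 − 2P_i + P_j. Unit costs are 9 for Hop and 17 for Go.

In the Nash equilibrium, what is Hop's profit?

7787.52

Hop's profit: π = (P_{Hop} − 9)(193 − 2P_{Hop} + P_{Go}).
∂π/∂P_{Hop} = 211 − 4P_{Hop} + P_{Go} = 0 ⇒ P_{Hop} = 52.75 + 0.25P_{Go}.
Similarly P_{Go} = 56.75 + 0.25P_{Hop}.
Plugging P_{Go} into Hop's best response: P_{Hop} = 52.75 + 0.25(56.75 + 0.25P_{Hop}) ⇒ 0.9375P_{Hop} = 66.9375, so P_{Hop} = 71.4.
Then P_{Go} = 56.75 + 0.25·71.4 = 74.6.
q_{Hop} = 193 − 2·71.4 + 74.6 = 124.8.
Profit = (71.4 − 9)·124.8 = 7787.52.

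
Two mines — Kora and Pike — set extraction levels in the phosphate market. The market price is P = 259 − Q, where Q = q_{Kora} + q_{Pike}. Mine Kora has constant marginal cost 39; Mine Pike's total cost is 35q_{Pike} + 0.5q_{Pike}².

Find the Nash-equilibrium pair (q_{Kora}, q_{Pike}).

87.2, 45.6

Mine Kora's profit: π = q_{Kora}(259 − (q_{Kora} + q_{Pike})) − 39q_{Kora}.
∂π/∂q_{Kora} = 220 − 2q_{Kora} − q_{Pike} = 0, so q_{Kora} = 110 − 0.5q_{Pike}.
For Pike: ∂π/∂q_{Pike} = 224 − 3q_{Pike} − q_{Kora} = 0 ⇒ q_{Pike} = 224/3 − (1/3)q_{Kora}.
Plugging q_{Pike} into Kora's best response: q_{Kora} = 110 − 0.5(224/3 − (1/3)q_{Kora}) ⇒ (5/6)q_{Kora} = 218/3, so q_{Kora} = 87.2.
Then q_{Pike} = 224/3 − (1/3)·87.2 = 45.6.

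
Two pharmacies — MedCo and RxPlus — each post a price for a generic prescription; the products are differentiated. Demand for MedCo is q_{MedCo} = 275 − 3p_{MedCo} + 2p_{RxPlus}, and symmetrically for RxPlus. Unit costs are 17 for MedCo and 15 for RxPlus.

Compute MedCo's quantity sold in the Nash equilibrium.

MedCo's profit: π = (p_{MedCo} − 17)(275 − 3p_{MedCo} + 2p_{RxPlus}).
∂π/∂p_{MedCo} = 326 − 6p_{MedCo} + 2p_{RxPlus} = 0 ⇒ p_{MedCo} = 163/3 + (1/3)p_{RxPlus}.
Similarly p_{RxPlus} = 160/3 + (1/3)p_{MedCo}.
Plugging p_{RxPlus} into MedCo's best response: p_{MedCo} = 163/3 + (1/3)(160/3 + (1/3)p_{MedCo}) ⇒ (8/9)p_{MedCo} = 649/9, so p_{MedCo} = 81.125.
Then p_{RxPlus} = 160/3 + (1/3)·81.125 = 80.375.
q_{MedCo} = 275 − 3·81.125 + 2·80.375 = 192.375.

192.375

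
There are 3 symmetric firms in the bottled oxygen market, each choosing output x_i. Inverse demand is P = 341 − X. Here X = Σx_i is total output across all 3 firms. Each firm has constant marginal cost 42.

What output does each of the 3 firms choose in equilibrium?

74.75

A representative firm's profit is π_i = x_i(341 − X) − 42x_i, with X = x_i + Σ_{j≠i} x_j.
First-order condition: 299 − 2x_i − Σ_{j≠i} x_j = 0.
In a symmetric equilibrium every firm chooses the same x, so Σ_{j≠i} x_j = 2x. The condition becomes 299 − 4x = 0, giving x = 299/4 = 74.75.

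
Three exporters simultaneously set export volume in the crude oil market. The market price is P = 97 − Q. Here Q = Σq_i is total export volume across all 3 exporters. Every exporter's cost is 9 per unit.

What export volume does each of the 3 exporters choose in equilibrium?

A representative exporter's profit is π_i = q_i(97 − Q) − 9q_i, with Q = q_i + Σ_{j≠i} q_j.
First-order condition: 88 − 2q_i − Σ_{j≠i} q_j = 0.
Imposing symmetry (q_j = q for all j) turns Σ_{j≠i} q_j into 2q, so 88 = 4q and q = 22.

22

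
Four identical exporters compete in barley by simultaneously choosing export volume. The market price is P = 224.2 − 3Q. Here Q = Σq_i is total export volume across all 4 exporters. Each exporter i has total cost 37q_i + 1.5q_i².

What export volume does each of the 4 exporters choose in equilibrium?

10.4

A representative exporter's profit is π_i = q_i(224.2 − 3Q) − 37q_i − 1.5q_i², with Q = q_i + Σ_{j≠i} q_j.
First-order condition: 187.2 − 9q_i − 3Σ_{j≠i} q_j = 0.
In a symmetric equilibrium every exporter chooses the same q, so Σ_{j≠i} q_j = 3q. The condition becomes 187.2 − 18q = 0, giving q = 187.2/18 = 10.4.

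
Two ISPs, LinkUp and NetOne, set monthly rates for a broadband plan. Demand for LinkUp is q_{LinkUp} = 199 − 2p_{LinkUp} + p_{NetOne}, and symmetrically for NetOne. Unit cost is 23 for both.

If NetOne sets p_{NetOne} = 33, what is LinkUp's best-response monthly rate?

69.5

LinkUp's profit: π = (p_{LinkUp} − 23)(199 − 2p_{LinkUp} + p_{NetOne}).
∂π/∂p_{LinkUp} = 245 − 4p_{LinkUp} + p_{NetOne} = 0 ⇒ p_{LinkUp} = 61.25 + 0.25p_{NetOne}.
At p_{NetOne} = 33: p_{LinkUp} = 61.25 + 0.25·33 = 69.5.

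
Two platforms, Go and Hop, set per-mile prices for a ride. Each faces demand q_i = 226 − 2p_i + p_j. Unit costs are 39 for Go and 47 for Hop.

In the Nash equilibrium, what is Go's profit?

Go's profit: π = (p_{Go} − 39)(226 − 2p_{Go} + p_{Hop}).
∂π/∂p_{Go} = 304 − 4p_{Go} + p_{Hop} = 0 ⇒ p_{Go} = 76 + 0.25p_{Hop}.
Similarly p_{Hop} = 80 + 0.25p_{Go}.
Substituting the second reaction function into the first: p_{Go} = 76 + 0.25(80 + 0.25p_{Go}), which gives 0.9375p_{Go} = 96 ⇒ p_{Go} = 102.4.
Then p_{Hop} = 80 + 0.25·102.4 = 105.6.
q_{Go} = 226 − 2·102.4 + 105.6 = 126.8.
Profit = (102.4 − 39)·126.8 = 8039.12.

8039.12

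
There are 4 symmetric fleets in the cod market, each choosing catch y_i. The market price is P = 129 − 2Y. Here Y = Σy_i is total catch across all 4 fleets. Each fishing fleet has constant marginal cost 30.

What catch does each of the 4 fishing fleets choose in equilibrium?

A representative fishing fleet's profit is π_i = y_i(129 − 2Y) − 30y_i, with Y = y_i + Σ_{j≠i} y_j.
First-order condition: 99 − 4y_i − 2Σ_{j≠i} y_j = 0.
Imposing symmetry (y_j = y for all j) turns Σ_{j≠i} y_j into 3y, so 99 = 10y and y = 9.9.

9.9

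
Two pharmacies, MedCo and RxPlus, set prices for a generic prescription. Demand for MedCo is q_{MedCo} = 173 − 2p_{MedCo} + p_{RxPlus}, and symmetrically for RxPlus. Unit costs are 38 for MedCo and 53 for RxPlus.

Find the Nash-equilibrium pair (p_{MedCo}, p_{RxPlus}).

MedCo's profit: π = (p_{MedCo} − 38)(173 − 2p_{MedCo} + p_{RxPlus}).
∂π/∂p_{MedCo} = 249 − 4p_{MedCo} + p_{RxPlus} = 0 ⇒ p_{MedCo} = 62.25 + 0.25p_{RxPlus}.
Similarly p_{RxPlus} = 69.75 + 0.25p_{MedCo}.
Solving the two reaction functions simultaneously: (1 − (0.25)(0.25))p_{MedCo} = 62.25 + 0.25·69.75, so 0.9375p_{MedCo} = 79.6875 and p_{MedCo} = 85.
Then p_{RxPlus} = 69.75 + 0.25·85 = 91.

85, 91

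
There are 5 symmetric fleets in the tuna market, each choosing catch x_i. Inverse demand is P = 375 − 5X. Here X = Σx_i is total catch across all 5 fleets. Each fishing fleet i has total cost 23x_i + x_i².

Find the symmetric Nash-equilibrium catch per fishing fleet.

A representative fishing fleet's profit is π_i = x_i(375 − 5X) − 23x_i − x_i², with X = x_i + Σ_{j≠i} x_j.
First-order condition: 352 − 12x_i − 5Σ_{j≠i} x_j = 0.
In a symmetric equilibrium every fishing fleet chooses the same x, so Σ_{j≠i} x_j = 4x. The condition becomes 352 − 32x = 0, giving x = 352/32 = 11.

11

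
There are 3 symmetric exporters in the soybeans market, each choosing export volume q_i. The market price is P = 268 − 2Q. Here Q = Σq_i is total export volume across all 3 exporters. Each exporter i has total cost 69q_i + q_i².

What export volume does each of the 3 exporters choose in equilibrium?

A representative exporter's profit is π_i = q_i(268 − 2Q) − 69q_i − q_i², with Q = q_i + Σ_{j≠i} q_j.
First-order condition: 199 − 6q_i − 2Σ_{j≠i} q_j = 0.
Imposing symmetry (q_j = q for all j) turns Σ_{j≠i} q_j into 2q, so 199 = 10q and q = 19.9.

19.9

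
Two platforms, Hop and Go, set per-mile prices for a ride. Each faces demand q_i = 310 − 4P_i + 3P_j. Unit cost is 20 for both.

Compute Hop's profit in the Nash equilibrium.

13456

Hop's profit: π = (P_{Hop} − 20)(310 − 4P_{Hop} + 3P_{Go}).
∂π/∂P_{Hop} = 390 − 8P_{Hop} + 3P_{Go} = 0 ⇒ P_{Hop} = 48.75 + 0.375P_{Go}.
By symmetry P_{Go} = P_{Hop}; substituting into the reaction function, 0.625P_{Hop} = 48.75 and P_{Hop} = 78.
q_{Hop} = 310 − 4·78 + 3·78 = 232.
Profit = (78 − 20)·232 = 13456.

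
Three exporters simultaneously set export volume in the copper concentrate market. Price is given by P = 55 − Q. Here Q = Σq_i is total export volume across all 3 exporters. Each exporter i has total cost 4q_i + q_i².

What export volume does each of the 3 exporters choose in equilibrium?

8.5

A representative exporter's profit is π_i = q_i(55 − Q) − 4q_i − q_i², with Q = q_i + Σ_{j≠i} q_j.
First-order condition: 51 − 4q_i − Σ_{j≠i} q_j = 0.
Imposing symmetry (q_j = q for all j) turns Σ_{j≠i} q_j into 2q, so 51 = 6q and q = 8.5.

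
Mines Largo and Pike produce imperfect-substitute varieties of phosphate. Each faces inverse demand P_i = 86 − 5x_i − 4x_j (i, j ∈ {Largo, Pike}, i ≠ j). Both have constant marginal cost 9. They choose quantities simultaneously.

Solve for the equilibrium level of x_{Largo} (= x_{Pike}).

5.5

Mine Largo's profit: π = x_{Largo}(86 − 5x_{Largo} − 4x_{Pike}) − 9x_{Largo}.
∂π/∂x_{Largo} = 77 − 10x_{Largo} − 4x_{Pike} = 0 ⇒ x_{Largo} = 7.7 − 0.4x_{Pike}.
The game is symmetric, so in equilibrium x_{Pike} = x_{Largo}: the reaction function gives 1.4x_{Largo} = 7.7, hence x_{Largo} = 5.5.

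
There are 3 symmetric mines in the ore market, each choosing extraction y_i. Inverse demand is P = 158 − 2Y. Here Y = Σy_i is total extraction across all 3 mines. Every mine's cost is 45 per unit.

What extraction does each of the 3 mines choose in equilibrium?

A representative mine's profit is π_i = y_i(158 − 2Y) − 45y_i, with Y = y_i + Σ_{j≠i} y_j.
First-order condition: 113 − 4y_i − 2Σ_{j≠i} y_j = 0.
In a symmetric equilibrium every mine chooses the same y, so Σ_{j≠i} y_j = 2y. The condition becomes 113 − 8y = 0, giving y = 113/8 = 14.125.

14.125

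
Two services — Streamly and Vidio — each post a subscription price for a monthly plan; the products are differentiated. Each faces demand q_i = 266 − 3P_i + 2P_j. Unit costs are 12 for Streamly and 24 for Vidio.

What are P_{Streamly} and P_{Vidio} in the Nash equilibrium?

77.75, 82.25

Streamly's profit: π = (P_{Streamly} − 12)(266 − 3P_{Streamly} + 2P_{Vidio}).
∂π/∂P_{Streamly} = 302 − 6P_{Streamly} + 2P_{Vidio} = 0 ⇒ P_{Streamly} = 151/3 + (1/3)P_{Vidio}.
Similarly P_{Vidio} = 169/3 + (1/3)P_{Streamly}.
Solving the two reaction functions simultaneously: (1 − (1/3)(1/3))P_{Streamly} = 151/3 + (1/3)·(169/3), so (8/9)P_{Streamly} = 622/9 and P_{Streamly} = 77.75.
Then P_{Vidio} = 169/3 + (1/3)·77.75 = 82.25.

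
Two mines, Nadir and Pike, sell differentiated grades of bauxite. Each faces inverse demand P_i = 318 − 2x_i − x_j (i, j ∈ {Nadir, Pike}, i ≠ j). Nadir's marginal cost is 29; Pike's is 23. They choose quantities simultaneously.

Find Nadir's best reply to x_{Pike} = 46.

60.75

Mine Nadir's profit: π = x_{Nadir}(318 − 2x_{Nadir} − x_{Pike}) − 29x_{Nadir}.
∂π/∂x_{Nadir} = 289 − 4x_{Nadir} − x_{Pike} = 0 ⇒ x_{Nadir} = 72.25 − 0.25x_{Pike}.
At x_{Pike} = 46: x_{Nadir} = 72.25 − 0.25·46 = 60.75.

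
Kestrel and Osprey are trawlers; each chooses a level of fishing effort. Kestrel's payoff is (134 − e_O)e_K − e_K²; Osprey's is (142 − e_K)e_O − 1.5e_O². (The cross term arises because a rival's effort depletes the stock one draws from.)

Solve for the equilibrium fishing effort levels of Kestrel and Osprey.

Expanding Kestrel's payoff: 134e_K − e_Oe_K − e_K².
∂π/∂e_K = 134 − e_O − 2e_K = 0, so e_K = 67 − 0.5e_O.
Likewise for Osprey: e_O = 142/3 − (1/3)e_K.
Solving the two reaction functions simultaneously: (1 − (−0.5)(−1/3))e_K = 67 − 0.5·(142/3), so (5/6)e_K = 130/3 and e_K = 52.
Then e_O = 142/3 − (1/3)·52 = 30.

52, 30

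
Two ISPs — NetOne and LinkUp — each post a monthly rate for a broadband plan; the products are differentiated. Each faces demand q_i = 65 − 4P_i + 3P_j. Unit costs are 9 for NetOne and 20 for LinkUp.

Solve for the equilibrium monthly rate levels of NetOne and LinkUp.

22.6, 26.6

NetOne's profit: π = (P_{NetOne} − 9)(65 − 4P_{NetOne} + 3P_{LinkUp}).
∂π/∂P_{NetOne} = 101 − 8P_{NetOne} + 3P_{LinkUp} = 0 ⇒ P_{NetOne} = 12.625 + 0.375P_{LinkUp}.
Similarly P_{LinkUp} = 18.125 + 0.375P_{NetOne}.
Substituting the second reaction function into the first: P_{NetOne} = 12.625 + 0.375(18.125 + 0.375P_{NetOne}), which gives (55/64)P_{NetOne} = 1243/64 ⇒ P_{NetOne} = 22.6.
Then P_{LinkUp} = 18.125 + 0.375·22.6 = 26.6.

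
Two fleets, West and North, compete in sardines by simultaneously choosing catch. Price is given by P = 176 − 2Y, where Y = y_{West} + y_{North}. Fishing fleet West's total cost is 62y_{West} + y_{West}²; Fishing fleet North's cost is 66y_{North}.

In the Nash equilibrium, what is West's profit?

417.72

Fishing fleet West's profit: π = y_{West}(176 − 2(y_{West} + y_{North})) − 62y_{West} − y_{West}².
∂π/∂y_{West} = 114 − 6y_{West} − 2y_{North} = 0, so y_{West} = 19 − (1/3)y_{North}.
For North: ∂π/∂y_{North} = 110 − 4y_{North} − 2y_{West} = 0 ⇒ y_{North} = 27.5 − 0.5y_{West}.
Solving the two reaction functions simultaneously: (1 − (−1/3)(−0.5))y_{West} = 19 − (1/3)·27.5, so (5/6)y_{West} = 59/6 and y_{West} = 11.8.
Then y_{North} = 27.5 − 0.5·11.8 = 21.6.
Price P = 176 − 2·33.4 = 109.2.
West's profit: (109.2 − 62)·11.8 − (11.8)² = 417.72.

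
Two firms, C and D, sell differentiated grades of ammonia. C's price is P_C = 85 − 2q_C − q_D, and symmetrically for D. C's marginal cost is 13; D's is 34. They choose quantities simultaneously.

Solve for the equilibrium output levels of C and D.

15.8, 8.8

Firm C's profit: π = q_C(85 − 2q_C − q_D) − 13q_C.
∂π/∂q_C = 72 − 4q_C − q_D = 0 ⇒ q_C = 18 − 0.25q_D.
Similarly q_D = 12.75 − 0.25q_C.
Substituting the second reaction function into the first: q_C = 18 − 0.25(12.75 − 0.25q_C), which gives 0.9375q_C = 14.8125 ⇒ q_C = 15.8.
Then q_D = 12.75 − 0.25·15.8 = 8.8.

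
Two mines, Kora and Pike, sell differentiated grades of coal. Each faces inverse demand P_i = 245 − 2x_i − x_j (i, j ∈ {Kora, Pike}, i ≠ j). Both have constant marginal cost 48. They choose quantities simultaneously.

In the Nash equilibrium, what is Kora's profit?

3104.72

Mine Kora's profit: π = x_{Kora}(245 − 2x_{Kora} − x_{Pike}) − 48x_{Kora}.
∂π/∂x_{Kora} = 197 − 4x_{Kora} − x_{Pike} = 0 ⇒ x_{Kora} = 49.25 − 0.25x_{Pike}.
Setting x_{Kora} = x_{Pike} in the reaction function: x_{Kora} = 49.25 − 0.25x_{Kora}, so x_{Kora} = 49.25 / 1.25 = 39.4.
P_{Kora} = 245 − 2·39.4 − 39.4 = 126.8.
Profit = (126.8 − 48)·39.4 = 3104.72.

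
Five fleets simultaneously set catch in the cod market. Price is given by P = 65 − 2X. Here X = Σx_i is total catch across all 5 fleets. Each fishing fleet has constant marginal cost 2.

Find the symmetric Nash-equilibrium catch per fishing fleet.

5.25

A representative fishing fleet's profit is π_i = x_i(65 − 2X) − 2x_i, with X = x_i + Σ_{j≠i} x_j.
First-order condition: 63 − 4x_i − 2Σ_{j≠i} x_j = 0.
In a symmetric equilibrium every fishing fleet chooses the same x, so Σ_{j≠i} x_j = 4x. The condition becomes 63 − 12x = 0, giving x = 63/12 = 5.25.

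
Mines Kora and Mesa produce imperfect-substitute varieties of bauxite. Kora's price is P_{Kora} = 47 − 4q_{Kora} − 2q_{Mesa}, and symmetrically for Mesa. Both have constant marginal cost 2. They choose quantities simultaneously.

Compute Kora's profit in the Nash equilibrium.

81

Mine Kora's profit: π = q_{Kora}(47 − 4q_{Kora} − 2q_{Mesa}) − 2q_{Kora}.
∂π/∂q_{Kora} = 45 − 8q_{Kora} − 2q_{Mesa} = 0 ⇒ q_{Kora} = 5.625 − 0.25q_{Mesa}.
By symmetry q_{Mesa} = q_{Kora}; substituting into the reaction function, 1.25q_{Kora} = 5.625 and q_{Kora} = 4.5.
P_{Kora} = 47 − 4·4.5 − 2·4.5 = 20.
Profit = (20 − 2)·4.5 = 81.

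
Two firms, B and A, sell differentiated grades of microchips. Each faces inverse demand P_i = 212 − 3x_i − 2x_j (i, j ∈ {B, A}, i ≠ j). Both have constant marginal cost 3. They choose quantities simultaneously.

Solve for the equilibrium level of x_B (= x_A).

Firm B's profit: π = x_B(212 − 3x_B − 2x_A) − 3x_B.
∂π/∂x_B = 209 − 6x_B − 2x_A = 0 ⇒ x_B = 209/6 − (1/3)x_A.
The game is symmetric, so in equilibrium x_A = x_B: the reaction function gives (4/3)x_B = 209/6, hence x_B = 26.125.

26.125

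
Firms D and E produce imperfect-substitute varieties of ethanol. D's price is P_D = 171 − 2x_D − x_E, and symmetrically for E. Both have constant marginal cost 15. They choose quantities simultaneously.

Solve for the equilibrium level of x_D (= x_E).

31.2

Firm D's profit: π = x_D(171 − 2x_D − x_E) − 15x_D.
∂π/∂x_D = 156 − 4x_D − x_E = 0 ⇒ x_D = 39 − 0.25x_E.
Setting x_D = x_E in the reaction function: x_D = 39 − 0.25x_D, so x_D = 39 / 1.25 = 31.2.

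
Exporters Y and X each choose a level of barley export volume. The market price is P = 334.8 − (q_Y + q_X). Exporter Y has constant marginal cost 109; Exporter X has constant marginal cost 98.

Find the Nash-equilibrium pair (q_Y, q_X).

71.6, 82.6

Exporter Y's profit: π = q_Y(334.8 − (q_Y + q_X)) − 109q_Y.
∂π/∂q_Y = 225.8 − 2q_Y − q_X = 0, so q_Y = 112.9 − 0.5q_X.
By the same steps for X: q_X = 118.4 − 0.5q_Y.
Substituting the second reaction function into the first: q_Y = 112.9 − 0.5(118.4 − 0.5q_Y), which gives 0.75q_Y = 53.7 ⇒ q_Y = 71.6.
Then q_X = 118.4 − 0.5·71.6 = 82.6.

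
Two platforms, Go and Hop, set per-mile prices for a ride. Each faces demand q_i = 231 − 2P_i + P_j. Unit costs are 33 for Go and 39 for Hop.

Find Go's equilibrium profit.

Go's profit: π = (P_{Go} − 33)(231 − 2P_{Go} + P_{Hop}).
∂π/∂P_{Go} = 297 − 4P_{Go} + P_{Hop} = 0 ⇒ P_{Go} = 74.25 + 0.25P_{Hop}.
Similarly P_{Hop} = 77.25 + 0.25P_{Go}.
Solving the two reaction functions simultaneously: (1 − (0.25)(0.25))P_{Go} = 74.25 + 0.25·77.25, so 0.9375P_{Go} = 93.5625 and P_{Go} = 99.8.
Then P_{Hop} = 77.25 + 0.25·99.8 = 102.2.
q_{Go} = 231 − 2·99.8 + 102.2 = 133.6.
Profit = (99.8 − 33)·133.6 = 8924.48.

8924.48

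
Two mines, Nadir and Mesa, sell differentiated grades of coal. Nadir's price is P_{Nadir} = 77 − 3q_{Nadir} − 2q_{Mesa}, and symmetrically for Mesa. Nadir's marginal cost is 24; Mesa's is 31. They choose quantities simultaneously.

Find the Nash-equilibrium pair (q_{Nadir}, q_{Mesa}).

Mine Nadir's profit: π = q_{Nadir}(77 − 3q_{Nadir} − 2q_{Mesa}) − 24q_{Nadir}.
∂π/∂q_{Nadir} = 53 − 6q_{Nadir} − 2q_{Mesa} = 0 ⇒ q_{Nadir} = 53/6 − (1/3)q_{Mesa}.
Similarly q_{Mesa} = 23/3 − (1/3)q_{Nadir}.
Plugging q_{Mesa} into Nadir's best response: q_{Nadir} = 53/6 − (1/3)(23/3 − (1/3)q_{Nadir}) ⇒ (8/9)q_{Nadir} = 113/18, so q_{Nadir} = 7.0625.
Then q_{Mesa} = 23/3 − (1/3)·7.0625 = 5.3125.

7.0625, 5.3125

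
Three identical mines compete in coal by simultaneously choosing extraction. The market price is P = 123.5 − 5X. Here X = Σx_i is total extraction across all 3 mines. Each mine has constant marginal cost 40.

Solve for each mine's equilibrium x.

4.175

A representative mine's profit is π_i = x_i(123.5 − 5X) − 40x_i, with X = x_i + Σ_{j≠i} x_j.
First-order condition: 83.5 − 10x_i − 5Σ_{j≠i} x_j = 0.
Imposing symmetry (x_j = x for all j) turns Σ_{j≠i} x_j into 2x, so 83.5 = 20x and x = 4.175.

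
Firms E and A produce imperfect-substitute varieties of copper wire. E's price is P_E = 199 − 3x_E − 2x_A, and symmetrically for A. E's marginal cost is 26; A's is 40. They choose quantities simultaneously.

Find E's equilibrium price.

Firm E's profit: π = x_E(199 − 3x_E − 2x_A) − 26x_E.
∂π/∂x_E = 173 − 6x_E − 2x_A = 0 ⇒ x_E = 173/6 − (1/3)x_A.
Similarly x_A = 26.5 − (1/3)x_E.
Substituting the second reaction function into the first: x_E = 173/6 − (1/3)(26.5 − (1/3)x_E), which gives (8/9)x_E = 20 ⇒ x_E = 22.5.
Then x_A = 26.5 − (1/3)·22.5 = 19.
P_E = 199 − 3·22.5 − 2·19 = 93.5.

93.5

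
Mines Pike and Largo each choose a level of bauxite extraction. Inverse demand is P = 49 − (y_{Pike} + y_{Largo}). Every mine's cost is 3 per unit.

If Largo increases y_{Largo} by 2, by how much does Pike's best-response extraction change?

Mine Pike's profit: π = y_{Pike}(49 − (y_{Pike} + y_{Largo})) − 3y_{Pike}.
∂π/∂y_{Pike} = 46 − 2y_{Pike} − y_{Largo} = 0, so y_{Pike} = 23 − 0.5y_{Largo}.
The reaction-function slope is −0.5, so a 2-unit rise in y_{Largo} moves y_{Pike} by −0.5 × 2 = −1. Pike's best response falls — the actions are strategic substitutes.

-1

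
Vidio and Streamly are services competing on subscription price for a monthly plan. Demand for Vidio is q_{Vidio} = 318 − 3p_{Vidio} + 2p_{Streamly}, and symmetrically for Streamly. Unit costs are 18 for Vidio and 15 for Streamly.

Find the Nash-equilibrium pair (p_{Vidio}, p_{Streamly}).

92.4375, 91.3125

Vidio's profit: π = (p_{Vidio} − 18)(318 − 3p_{Vidio} + 2p_{Streamly}).
∂π/∂p_{Vidio} = 372 − 6p_{Vidio} + 2p_{Streamly} = 0 ⇒ p_{Vidio} = 62 + (1/3)p_{Streamly}.
Similarly p_{Streamly} = 60.5 + (1/3)p_{Vidio}.
Plugging p_{Streamly} into Vidio's best response: p_{Vidio} = 62 + (1/3)(60.5 + (1/3)p_{Vidio}) ⇒ (8/9)p_{Vidio} = 493/6, so p_{Vidio} = 92.4375.
Then p_{Streamly} = 60.5 + (1/3)·92.4375 = 91.3125.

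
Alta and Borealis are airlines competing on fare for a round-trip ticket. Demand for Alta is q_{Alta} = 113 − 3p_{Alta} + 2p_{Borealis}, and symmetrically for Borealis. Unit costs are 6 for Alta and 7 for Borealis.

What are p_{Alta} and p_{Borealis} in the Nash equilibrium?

Alta's profit: π = (p_{Alta} − 6)(113 − 3p_{Alta} + 2p_{Borealis}).
∂π/∂p_{Alta} = 131 − 6p_{Alta} + 2p_{Borealis} = 0 ⇒ p_{Alta} = 131/6 + (1/3)p_{Borealis}.
Similarly p_{Borealis} = 67/3 + (1/3)p_{Alta}.
Substituting the second reaction function into the first: p_{Alta} = 131/6 + (1/3)(67/3 + (1/3)p_{Alta}), which gives (8/9)p_{Alta} = 527/18 ⇒ p_{Alta} = 32.9375.
Then p_{Borealis} = 67/3 + (1/3)·32.9375 = 33.3125.

32.9375, 33.3125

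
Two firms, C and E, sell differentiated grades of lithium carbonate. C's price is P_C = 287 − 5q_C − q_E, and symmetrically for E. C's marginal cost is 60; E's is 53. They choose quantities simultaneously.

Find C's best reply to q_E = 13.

Firm C's profit: π = q_C(287 − 5q_C − q_E) − 60q_C.
∂π/∂q_C = 227 − 10q_C − q_E = 0 ⇒ q_C = 22.7 − 0.1q_E.
At q_E = 13: q_C = 22.7 − 0.1·13 = 21.4.

21.4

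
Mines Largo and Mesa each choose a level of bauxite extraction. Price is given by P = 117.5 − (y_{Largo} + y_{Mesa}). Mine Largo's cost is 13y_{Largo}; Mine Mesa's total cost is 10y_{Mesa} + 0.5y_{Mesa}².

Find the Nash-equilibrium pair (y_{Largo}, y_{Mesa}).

41.2, 22.1

Mine Largo's profit: π = y_{Largo}(117.5 − (y_{Largo} + y_{Mesa})) − 13y_{Largo}.
∂π/∂y_{Largo} = 104.5 − 2y_{Largo} − y_{Mesa} = 0, so y_{Largo} = 52.25 − 0.5y_{Mesa}.
For Mesa: ∂π/∂y_{Mesa} = 107.5 − 3y_{Mesa} − y_{Largo} = 0 ⇒ y_{Mesa} = 215/6 − (1/3)y_{Largo}.
Substituting the second reaction function into the first: y_{Largo} = 52.25 − 0.5(215/6 − (1/3)y_{Largo}), which gives (5/6)y_{Largo} = 103/3 ⇒ y_{Largo} = 41.2.
Then y_{Mesa} = 215/6 − (1/3)·41.2 = 22.1.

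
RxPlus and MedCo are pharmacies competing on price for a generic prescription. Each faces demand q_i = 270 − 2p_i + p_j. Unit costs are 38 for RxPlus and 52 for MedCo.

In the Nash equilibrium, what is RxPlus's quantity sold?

RxPlus's profit: π = (p_{RxPlus} − 38)(270 − 2p_{RxPlus} + p_{MedCo}).
∂π/∂p_{RxPlus} = 346 − 4p_{RxPlus} + p_{MedCo} = 0 ⇒ p_{RxPlus} = 86.5 + 0.25p_{MedCo}.
Similarly p_{MedCo} = 93.5 + 0.25p_{RxPlus}.
Solving the two reaction functions simultaneously: (1 − (0.25)(0.25))p_{RxPlus} = 86.5 + 0.25·93.5, so 0.9375p_{RxPlus} = 109.875 and p_{RxPlus} = 117.2.
Then p_{MedCo} = 93.5 + 0.25·117.2 = 122.8.
q_{RxPlus} = 270 − 2·117.2 + 122.8 = 158.4.

158.4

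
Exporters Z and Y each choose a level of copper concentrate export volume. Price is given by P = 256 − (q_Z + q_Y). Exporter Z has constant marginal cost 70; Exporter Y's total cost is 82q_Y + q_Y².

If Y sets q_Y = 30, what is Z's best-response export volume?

Exporter Z's profit: π = q_Z(256 − (q_Z + q_Y)) − 70q_Z.
∂π/∂q_Z = 186 − 2q_Z − q_Y = 0, so q_Z = 93 − 0.5q_Y.
At q_Y = 30: q_Z = 93 − 0.5·30 = 78.

78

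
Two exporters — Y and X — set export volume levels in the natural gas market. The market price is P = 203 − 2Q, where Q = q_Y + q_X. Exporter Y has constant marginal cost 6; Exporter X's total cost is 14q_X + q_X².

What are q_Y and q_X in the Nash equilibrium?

40.2, 18.1

Exporter Y's profit: π = q_Y(203 − 2(q_Y + q_X)) − 6q_Y.
∂π/∂q_Y = 197 − 4q_Y − 2q_X = 0, so q_Y = 49.25 − 0.5q_X.
For X: ∂π/∂q_X = 189 − 6q_X − 2q_Y = 0 ⇒ q_X = 31.5 − (1/3)q_Y.
Solving the two reaction functions simultaneously: (1 − (−0.5)(−1/3))q_Y = 49.25 − 0.5·31.5, so (5/6)q_Y = 33.5 and q_Y = 40.2.
Then q_X = 31.5 − (1/3)·40.2 = 18.1.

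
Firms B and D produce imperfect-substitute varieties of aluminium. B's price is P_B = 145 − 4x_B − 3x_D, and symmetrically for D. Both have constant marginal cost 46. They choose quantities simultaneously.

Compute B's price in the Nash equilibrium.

82

Firm B's profit: π = x_B(145 − 4x_B − 3x_D) − 46x_B.
∂π/∂x_B = 99 − 8x_B − 3x_D = 0 ⇒ x_B = 12.375 − 0.375x_D.
The game is symmetric, so in equilibrium x_D = x_B: the reaction function gives 1.375x_B = 12.375, hence x_B = 9.
P_B = 145 − 4·9 − 3·9 = 82.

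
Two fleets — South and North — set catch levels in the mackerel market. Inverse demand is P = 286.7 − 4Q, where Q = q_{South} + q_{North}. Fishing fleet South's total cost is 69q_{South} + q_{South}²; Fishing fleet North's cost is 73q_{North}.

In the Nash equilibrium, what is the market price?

Fishing fleet South's profit: π = q_{South}(286.7 − 4(q_{South} + q_{North})) − 69q_{South} − q_{South}².
∂π/∂q_{South} = 217.7 − 10q_{South} − 4q_{North} = 0, so q_{South} = 21.77 − 0.4q_{North}.
For North: ∂π/∂q_{North} = 213.7 − 8q_{North} − 4q_{South} = 0 ⇒ q_{North} = 26.7125 − 0.5q_{South}.
Substituting the second reaction function into the first: q_{South} = 21.77 − 0.4(26.7125 − 0.5q_{South}), which gives 0.8q_{South} = 11.085 ⇒ q_{South} = 2217/160.
Then q_{North} = 26.7125 − 0.5·(2217/160) = 6331/320.
Equilibrium price: P = 286.7 − 4·(2153/64) = 152.1375.

152.1375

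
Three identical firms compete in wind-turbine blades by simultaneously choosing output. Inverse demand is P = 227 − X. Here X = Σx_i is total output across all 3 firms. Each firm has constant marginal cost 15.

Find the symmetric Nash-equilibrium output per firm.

A representative firm's profit is π_i = x_i(227 − X) − 15x_i, with X = x_i + Σ_{j≠i} x_j.
First-order condition: 212 − 2x_i − Σ_{j≠i} x_j = 0.
In a symmetric equilibrium every firm chooses the same x, so Σ_{j≠i} x_j = 2x. The condition becomes 212 − 4x = 0, giving x = 212/4 = 53.

53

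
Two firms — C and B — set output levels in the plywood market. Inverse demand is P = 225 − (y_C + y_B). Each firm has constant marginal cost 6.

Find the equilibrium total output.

Firm C's profit: π = y_C(225 − (y_C + y_B)) − 6y_C.
∂π/∂y_C = 219 − 2y_C − y_B = 0, so y_C = 109.5 − 0.5y_B.
The game is symmetric, so in equilibrium y_B = y_C: the reaction function gives 1.5y_C = 109.5, hence y_C = 73.
Total output: 73 + 73 = 146.

146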